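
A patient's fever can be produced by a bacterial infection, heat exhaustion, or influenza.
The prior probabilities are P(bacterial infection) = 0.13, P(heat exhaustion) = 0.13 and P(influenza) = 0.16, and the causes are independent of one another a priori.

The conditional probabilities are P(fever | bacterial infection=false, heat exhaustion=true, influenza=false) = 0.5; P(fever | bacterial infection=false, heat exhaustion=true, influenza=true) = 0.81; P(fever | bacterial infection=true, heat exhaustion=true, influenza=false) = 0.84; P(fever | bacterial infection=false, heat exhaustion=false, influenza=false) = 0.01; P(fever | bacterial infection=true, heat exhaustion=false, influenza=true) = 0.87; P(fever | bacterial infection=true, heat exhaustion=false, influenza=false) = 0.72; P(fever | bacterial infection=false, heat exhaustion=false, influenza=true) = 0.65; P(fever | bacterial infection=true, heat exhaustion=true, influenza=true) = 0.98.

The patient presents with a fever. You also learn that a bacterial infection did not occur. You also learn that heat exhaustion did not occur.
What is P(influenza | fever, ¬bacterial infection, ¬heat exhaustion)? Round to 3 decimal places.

P(influenza | fever, ¬bacterial infection, ¬heat exhaustion) ≈ 0.925

Numerator (weight on configurations with influenza): 0.65×0.16 = 0.104000
Normalizer over all consistent configurations: 0.01×0.84 + 0.65×0.16 = 0.112400
P(influenza | fever, ¬bacterial infection, ¬heat exhaustion) = 0.104000/0.112400 ≈ 0.925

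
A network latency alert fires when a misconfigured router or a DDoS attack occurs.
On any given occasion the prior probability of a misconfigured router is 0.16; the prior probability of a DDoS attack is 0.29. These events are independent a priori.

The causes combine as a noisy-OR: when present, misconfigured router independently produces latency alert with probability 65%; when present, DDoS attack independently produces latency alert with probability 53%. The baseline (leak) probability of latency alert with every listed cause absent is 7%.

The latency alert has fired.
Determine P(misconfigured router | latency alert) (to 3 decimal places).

Under noisy-OR, P(latency alert | causes) = 1 − (1−0.07)·∏(1−qᵢ) over the active causes.
For the numerator, keep only misconfigured router=true terms: 0.076623 + 0.039301 = 0.115924
Normalizer over all consistent configurations: 0.07*0.84*0.71 + 0.5629*0.84*0.29 + 0.6745*0.16*0.71 + 0.847015*0.16*0.29 = 0.294794
P(misconfigured router | latency alert) = 0.115924/0.294794 ≈ 0.393

P(misconfigured router | latency alert) ≈ 0.393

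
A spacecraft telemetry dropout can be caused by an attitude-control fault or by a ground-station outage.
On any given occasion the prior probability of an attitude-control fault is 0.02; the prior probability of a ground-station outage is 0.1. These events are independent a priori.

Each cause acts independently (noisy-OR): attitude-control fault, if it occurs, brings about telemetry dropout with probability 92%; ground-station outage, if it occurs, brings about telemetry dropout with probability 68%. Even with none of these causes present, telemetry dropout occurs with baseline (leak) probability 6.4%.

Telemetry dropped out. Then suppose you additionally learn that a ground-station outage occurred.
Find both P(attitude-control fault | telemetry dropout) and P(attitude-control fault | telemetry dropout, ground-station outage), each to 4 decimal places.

Under noisy-OR, P(telemetry dropout | causes) = 1 − (1−0.064)·∏(1−qᵢ) over the active causes.
P(telemetry dropout) = 0.064*0.98*0.9 + 0.70048*0.98*0.1 + 0.92512*0.02*0.9 + 0.976038*0.02*0.1 = 0.056448 + 0.068647 + 0.016652 + 0.001952 = 0.143699
Restricting to configurations with attitude-control fault present: 0.016652 + 0.001952 = 0.018604.
P(attitude-control fault | telemetry dropout) = 0.018604 / 0.143699 ≈ 0.1295

With the extra evidence:
Numerator (weight on configurations with attitude-control fault): 0.976038*0.02 = 0.019521
Denominator P(telemetry dropout | ground-station outage): 0.70048*0.98 + 0.976038*0.02 = 0.705991
P(attitude-control fault | telemetry dropout, ground-station outage) = 0.019521/0.705991 ≈ 0.0277

P(attitude-control fault | telemetry dropout) ≈ 0.1295; P(attitude-control fault | telemetry dropout, ground-station outage) ≈ 0.0277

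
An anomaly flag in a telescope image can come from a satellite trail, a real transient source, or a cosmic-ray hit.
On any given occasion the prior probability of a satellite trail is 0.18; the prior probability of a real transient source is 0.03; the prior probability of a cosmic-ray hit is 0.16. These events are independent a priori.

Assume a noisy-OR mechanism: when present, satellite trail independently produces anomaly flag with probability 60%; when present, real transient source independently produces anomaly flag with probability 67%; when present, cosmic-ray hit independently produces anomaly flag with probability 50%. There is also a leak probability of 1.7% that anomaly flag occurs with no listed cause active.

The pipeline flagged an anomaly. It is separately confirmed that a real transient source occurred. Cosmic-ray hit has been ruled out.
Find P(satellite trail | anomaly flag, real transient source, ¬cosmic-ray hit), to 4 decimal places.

P(satellite trail | anomaly flag, real transient source, ¬cosmic-ray hit) ≈ 0.2204

Under noisy-OR, P(anomaly flag | causes) = 1 − (1−0.017)·∏(1−qᵢ) over the active causes.
P(anomaly flag | real transient source, ¬cosmic-ray hit) = 0.67561·0.82 + 0.870244·0.18 = 0.554000 + 0.156644 = 0.710644
Of this, 0.156644 comes from 0.870244·0.18 (the satellite trail=true cases).
Hence the posterior is 0.156644/0.710644 ≈ 0.2204.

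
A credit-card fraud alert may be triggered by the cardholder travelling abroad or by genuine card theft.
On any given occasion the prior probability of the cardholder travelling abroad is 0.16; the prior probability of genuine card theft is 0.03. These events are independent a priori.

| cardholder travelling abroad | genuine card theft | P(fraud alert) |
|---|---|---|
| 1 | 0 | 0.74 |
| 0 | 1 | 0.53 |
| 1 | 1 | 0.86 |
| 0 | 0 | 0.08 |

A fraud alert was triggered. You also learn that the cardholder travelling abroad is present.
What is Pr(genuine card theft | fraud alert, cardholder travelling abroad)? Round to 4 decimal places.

For the numerator, keep only genuine card theft=true terms: 0.86×0.03 = 0.025800
The normalizing constant is 0.74×0.97 + 0.86×0.03 = 0.743600
Posterior = 0.025800 / 0.743600 ≈ 0.0347

Pr(genuine card theft | fraud alert, cardholder travelling abroad) ≈ 0.0347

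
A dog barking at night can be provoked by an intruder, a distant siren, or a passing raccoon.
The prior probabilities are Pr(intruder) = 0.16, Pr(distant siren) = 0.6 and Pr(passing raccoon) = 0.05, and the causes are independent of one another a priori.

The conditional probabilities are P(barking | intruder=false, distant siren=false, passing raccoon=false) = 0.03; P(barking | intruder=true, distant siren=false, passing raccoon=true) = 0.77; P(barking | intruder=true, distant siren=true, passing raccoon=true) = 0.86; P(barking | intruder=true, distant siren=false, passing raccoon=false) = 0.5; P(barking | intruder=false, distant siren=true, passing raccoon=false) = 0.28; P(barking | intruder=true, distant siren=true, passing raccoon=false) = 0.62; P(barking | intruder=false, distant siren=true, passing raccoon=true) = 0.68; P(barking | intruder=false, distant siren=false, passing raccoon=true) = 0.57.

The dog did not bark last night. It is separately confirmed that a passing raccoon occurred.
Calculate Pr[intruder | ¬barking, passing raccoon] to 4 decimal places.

Pr[intruder | ¬barking, passing raccoon] ≈ 0.0843

P(¬barking | passing raccoon) = 0.43·0.84·0.4 + 0.32·0.84·0.6 + 0.23·0.16·0.4 + 0.14·0.16·0.6 = 0.144480 + 0.161280 + 0.014720 + 0.013440 = 0.333920
The intruder-present share is 0.014720 + 0.013440 = 0.028160.
P(intruder | ¬barking, passing raccoon) = 0.028160 / 0.333920 ≈ 0.0843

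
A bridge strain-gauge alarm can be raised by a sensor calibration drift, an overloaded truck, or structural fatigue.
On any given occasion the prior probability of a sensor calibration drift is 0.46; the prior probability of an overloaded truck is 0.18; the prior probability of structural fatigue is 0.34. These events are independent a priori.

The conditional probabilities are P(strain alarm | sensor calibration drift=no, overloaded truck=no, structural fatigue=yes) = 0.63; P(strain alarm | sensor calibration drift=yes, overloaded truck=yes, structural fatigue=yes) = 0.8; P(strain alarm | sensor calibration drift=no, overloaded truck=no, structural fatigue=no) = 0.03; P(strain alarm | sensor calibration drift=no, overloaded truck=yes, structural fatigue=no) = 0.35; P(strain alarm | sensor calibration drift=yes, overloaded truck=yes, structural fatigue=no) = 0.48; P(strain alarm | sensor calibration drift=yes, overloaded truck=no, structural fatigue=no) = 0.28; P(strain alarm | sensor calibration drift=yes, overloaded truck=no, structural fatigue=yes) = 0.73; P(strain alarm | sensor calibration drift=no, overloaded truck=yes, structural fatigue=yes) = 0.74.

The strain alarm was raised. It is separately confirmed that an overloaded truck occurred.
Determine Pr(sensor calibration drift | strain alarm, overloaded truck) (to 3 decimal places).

P(strain alarm | overloaded truck) = 0.35*0.54*0.66 + 0.74*0.54*0.34 + 0.48*0.46*0.66 + 0.8*0.46*0.34 = 0.124740 + 0.135864 + 0.145728 + 0.125120 = 0.531452
The sensor calibration drift-present share is 0.145728 + 0.125120 = 0.270848.
Hence the posterior is 0.270848/0.531452 ≈ 0.510.

Pr(sensor calibration drift | strain alarm, overloaded truck) ≈ 0.510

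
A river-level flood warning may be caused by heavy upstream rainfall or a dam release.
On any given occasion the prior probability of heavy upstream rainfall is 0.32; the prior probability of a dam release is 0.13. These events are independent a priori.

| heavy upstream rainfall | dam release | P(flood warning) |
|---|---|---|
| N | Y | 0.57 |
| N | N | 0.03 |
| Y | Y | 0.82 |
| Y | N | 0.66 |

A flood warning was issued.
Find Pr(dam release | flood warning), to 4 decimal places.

Numerator (weight on configurations with dam release): 0.050388 + 0.034112 = 0.084500
Denominator P(flood warning): 0.03×0.68×0.87 + 0.57×0.68×0.13 + 0.66×0.32×0.87 + 0.82×0.32×0.13 = 0.285992
P(dam release | flood warning) = 0.084500/0.285992 ≈ 0.2955

Pr(dam release | flood warning) ≈ 0.2955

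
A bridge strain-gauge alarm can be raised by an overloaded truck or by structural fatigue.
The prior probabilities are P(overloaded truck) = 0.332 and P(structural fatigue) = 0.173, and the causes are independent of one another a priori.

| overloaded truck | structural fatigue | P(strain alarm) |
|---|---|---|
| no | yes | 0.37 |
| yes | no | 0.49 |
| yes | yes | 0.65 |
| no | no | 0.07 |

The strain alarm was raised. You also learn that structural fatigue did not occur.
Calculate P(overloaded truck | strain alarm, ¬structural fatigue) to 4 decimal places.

P(overloaded truck | strain alarm, ¬structural fatigue) ≈ 0.7767

Enumerate both values of overloaded truck and weight by the priors:
  P(strain alarm | ¬structural fatigue) = 0.07*0.668 + 0.49*0.332
        = 0.046760 + 0.162680 = 0.209440
The terms with overloaded truck present sum to 0.162680, so
  P(overloaded truck | strain alarm, ¬structural fatigue) = 0.162680 / 0.209440 ≈ 0.7767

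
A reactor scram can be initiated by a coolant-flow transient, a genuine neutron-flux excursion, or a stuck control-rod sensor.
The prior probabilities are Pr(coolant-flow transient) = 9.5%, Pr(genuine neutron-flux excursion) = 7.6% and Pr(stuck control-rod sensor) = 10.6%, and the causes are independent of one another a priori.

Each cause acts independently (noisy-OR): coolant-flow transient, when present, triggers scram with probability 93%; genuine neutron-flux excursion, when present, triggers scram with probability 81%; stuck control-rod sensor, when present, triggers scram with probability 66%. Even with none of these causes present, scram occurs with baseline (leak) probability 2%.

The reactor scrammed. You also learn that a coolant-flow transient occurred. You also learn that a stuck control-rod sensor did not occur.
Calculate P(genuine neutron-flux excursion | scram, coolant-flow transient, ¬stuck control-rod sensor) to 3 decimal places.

P(genuine neutron-flux excursion | scram, coolant-flow transient, ¬stuck control-rod sensor) ≈ 0.080

Under noisy-OR, P(scram | causes) = 1 − (1−0.02)·∏(1−qᵢ) over the active causes.
Numerator (weight on configurations with genuine neutron-flux excursion): 0.986966×0.076 = 0.075009
Denominator P(scram | coolant-flow transient, ¬stuck control-rod sensor): 0.9314×0.924 + 0.986966×0.076 = 0.935623
Posterior = 0.075009 / 0.935623 ≈ 0.080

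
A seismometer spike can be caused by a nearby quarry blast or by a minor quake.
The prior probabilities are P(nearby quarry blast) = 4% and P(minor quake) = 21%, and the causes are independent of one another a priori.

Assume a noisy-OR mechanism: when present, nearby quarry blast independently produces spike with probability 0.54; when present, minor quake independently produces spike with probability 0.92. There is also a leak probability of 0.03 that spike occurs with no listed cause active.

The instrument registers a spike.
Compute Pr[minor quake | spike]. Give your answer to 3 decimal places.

Under noisy-OR, P(spike | causes) = 1 − (1−0.03)·∏(1−qᵢ) over the active causes.
Weight on minor quake=true, given the evidence: 0.185956 + 0.008100 = 0.194056
Normalizer over all consistent configurations: 0.03×0.96×0.79 + 0.9224×0.96×0.21 + 0.5538×0.04×0.79 + 0.964304×0.04×0.21 = 0.234308
P(minor quake | spike) = 0.194056/0.234308 ≈ 0.828

Pr[minor quake | spike] ≈ 0.828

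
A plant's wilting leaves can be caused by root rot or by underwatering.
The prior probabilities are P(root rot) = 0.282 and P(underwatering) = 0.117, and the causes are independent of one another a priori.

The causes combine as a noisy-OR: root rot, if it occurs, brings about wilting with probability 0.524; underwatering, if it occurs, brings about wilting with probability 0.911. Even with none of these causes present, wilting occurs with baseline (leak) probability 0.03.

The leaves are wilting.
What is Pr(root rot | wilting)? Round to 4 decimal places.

Pr(root rot | wilting) ≈ 0.6337

Under noisy-OR, P(wilting | causes) = 1 − (1−0.03)·∏(1−qᵢ) over the active causes.
P(wilting) = 0.03*0.718*0.883 + 0.91367*0.718*0.117 + 0.53828*0.282*0.883 + 0.958907*0.282*0.117 = 0.019020 + 0.076754 + 0.134035 + 0.031638 = 0.261447
The root rot-present share is 0.134035 + 0.031638 = 0.165673.
So P(root rot | wilting) = 0.165673/0.261447 ≈ 0.6337.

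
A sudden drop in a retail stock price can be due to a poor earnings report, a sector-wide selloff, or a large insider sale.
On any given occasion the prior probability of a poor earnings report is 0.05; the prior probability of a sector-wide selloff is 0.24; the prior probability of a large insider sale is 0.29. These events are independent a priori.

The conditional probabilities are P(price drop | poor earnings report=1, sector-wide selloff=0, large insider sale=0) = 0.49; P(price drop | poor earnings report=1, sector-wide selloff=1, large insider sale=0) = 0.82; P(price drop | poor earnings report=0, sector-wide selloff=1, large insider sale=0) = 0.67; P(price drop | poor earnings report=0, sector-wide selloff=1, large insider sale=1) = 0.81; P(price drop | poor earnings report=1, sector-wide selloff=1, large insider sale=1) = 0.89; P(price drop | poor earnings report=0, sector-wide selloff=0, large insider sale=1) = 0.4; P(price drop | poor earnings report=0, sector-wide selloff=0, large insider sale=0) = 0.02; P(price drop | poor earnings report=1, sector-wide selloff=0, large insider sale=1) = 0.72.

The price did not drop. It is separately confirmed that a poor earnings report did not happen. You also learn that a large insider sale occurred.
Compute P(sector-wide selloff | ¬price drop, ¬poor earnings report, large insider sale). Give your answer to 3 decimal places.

Weight on sector-wide selloff=true, given the evidence: 0.19×0.24 = 0.045600
Denominator P(¬price drop | ¬poor earnings report, large insider sale): 0.6×0.76 + 0.19×0.24 = 0.501600
P(sector-wide selloff | ¬price drop, ¬poor earnings report, large insider sale) = 0.045600/0.501600 ≈ 0.091

P(sector-wide selloff | ¬price drop, ¬poor earnings report, large insider sale) ≈ 0.091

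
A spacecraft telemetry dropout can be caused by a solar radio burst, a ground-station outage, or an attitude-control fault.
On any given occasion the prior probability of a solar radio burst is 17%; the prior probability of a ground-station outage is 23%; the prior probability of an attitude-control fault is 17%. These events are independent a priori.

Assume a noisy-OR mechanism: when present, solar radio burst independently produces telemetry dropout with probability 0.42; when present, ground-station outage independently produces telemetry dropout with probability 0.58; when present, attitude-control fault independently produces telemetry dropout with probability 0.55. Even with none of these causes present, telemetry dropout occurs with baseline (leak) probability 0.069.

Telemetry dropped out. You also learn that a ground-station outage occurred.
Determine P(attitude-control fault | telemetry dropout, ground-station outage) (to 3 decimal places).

P(attitude-control fault | telemetry dropout, ground-station outage) ≈ 0.212

Under noisy-OR, P(telemetry dropout | causes) = 1 − (1−0.069)·∏(1−qᵢ) over the active causes.
P(telemetry dropout | ground-station outage) = 0.60898·0.83·0.83 + 0.824041·0.83·0.17 + 0.773208·0.17·0.83 + 0.897944·0.17·0.17 = 0.419526 + 0.116272 + 0.109100 + 0.025951 = 0.670849
The attitude-control fault-present share is 0.116272 + 0.025951 = 0.142223.
So P(attitude-control fault | telemetry dropout, ground-station outage) = 0.142223/0.670849 ≈ 0.212.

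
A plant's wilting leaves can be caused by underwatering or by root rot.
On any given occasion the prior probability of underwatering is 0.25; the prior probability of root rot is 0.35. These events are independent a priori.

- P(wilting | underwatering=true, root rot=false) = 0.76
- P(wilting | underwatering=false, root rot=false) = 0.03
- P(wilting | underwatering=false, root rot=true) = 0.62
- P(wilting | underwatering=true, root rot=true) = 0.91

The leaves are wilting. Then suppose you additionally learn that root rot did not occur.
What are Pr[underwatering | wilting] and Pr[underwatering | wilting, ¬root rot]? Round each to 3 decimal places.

Pr[underwatering | wilting] ≈ 0.534; Pr[underwatering | wilting, ¬root rot] ≈ 0.894

Sum P(wilting|·) weighted by the priors over the 4 (underwatering, root rot) configurations:
  P(wilting) = 0.03*0.75*0.65 + 0.62*0.75*0.35 + 0.76*0.25*0.65 + 0.91*0.25*0.35
        = 0.014625 + 0.162750 + 0.123500 + 0.079625 = 0.380500
Keeping only the underwatering-present terms gives 0.203125, so
  P(underwatering | wilting) = 0.203125 / 0.380500 ≈ 0.534

With the extra evidence:
P(wilting | ¬root rot) = 0.03×0.75 + 0.76×0.25 = 0.022500 + 0.190000 = 0.212500
Restricting to configurations with underwatering present: 0.76×0.25 = 0.190000.
Hence the posterior is 0.190000/0.212500 ≈ 0.894.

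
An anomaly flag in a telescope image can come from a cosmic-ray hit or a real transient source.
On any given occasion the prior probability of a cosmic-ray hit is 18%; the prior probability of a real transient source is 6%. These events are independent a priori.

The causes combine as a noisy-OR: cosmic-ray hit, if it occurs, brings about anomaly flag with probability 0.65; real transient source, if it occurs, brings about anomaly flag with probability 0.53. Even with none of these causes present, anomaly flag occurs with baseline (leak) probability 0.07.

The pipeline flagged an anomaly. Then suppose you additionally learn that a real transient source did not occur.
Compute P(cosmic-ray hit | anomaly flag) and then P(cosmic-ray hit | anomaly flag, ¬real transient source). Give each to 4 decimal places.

Under noisy-OR, P(anomaly flag | causes) = 1 − (1−0.07)·∏(1−qᵢ) over the active causes.
By total probability over the 4 (cosmic-ray hit, real transient source) configurations:
  P(anomaly flag) = 0.07×0.82×0.94 + 0.5629×0.82×0.06 + 0.6745×0.18×0.94 + 0.847015×0.18×0.06
        = 0.053956 + 0.027695 + 0.114125 + 0.009148 = 0.204924
Keeping only the cosmic-ray hit-present terms gives 0.123273, so
  P(cosmic-ray hit | anomaly flag) = 0.123273 / 0.204924 ≈ 0.6016

Now condition on the additional information:
Sum P(anomaly flag|·) weighted by the priors over both values of cosmic-ray hit:
  P(anomaly flag | ¬real transient source) = 0.07×0.82 + 0.6745×0.18
        = 0.057400 + 0.121410 = 0.178810
The terms with cosmic-ray hit present sum to 0.121410, so
  P(cosmic-ray hit | anomaly flag, ¬real transient source) = 0.121410 / 0.178810 ≈ 0.6790

P(cosmic-ray hit | anomaly flag) ≈ 0.6016; P(cosmic-ray hit | anomaly flag, ¬real transient source) ≈ 0.6790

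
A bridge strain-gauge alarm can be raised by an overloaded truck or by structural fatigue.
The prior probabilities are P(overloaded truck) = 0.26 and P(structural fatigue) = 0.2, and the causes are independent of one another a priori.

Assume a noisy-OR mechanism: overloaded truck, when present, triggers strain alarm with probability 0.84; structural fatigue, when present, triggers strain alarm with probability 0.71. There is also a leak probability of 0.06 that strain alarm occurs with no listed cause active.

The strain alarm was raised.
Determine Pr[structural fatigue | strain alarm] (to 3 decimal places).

Pr[structural fatigue | strain alarm] ≈ 0.426

Under noisy-OR, P(strain alarm | causes) = 1 − (1−0.06)·∏(1−qᵢ) over the active causes.
P(strain alarm) = 0.06×0.74×0.8 + 0.7274×0.74×0.2 + 0.8496×0.26×0.8 + 0.956384×0.26×0.2 = 0.035520 + 0.107655 + 0.176717 + 0.049732 = 0.369624
Restricting to configurations with structural fatigue present: 0.107655 + 0.049732 = 0.157387.
P(structural fatigue | strain alarm) = 0.157387 / 0.369624 ≈ 0.426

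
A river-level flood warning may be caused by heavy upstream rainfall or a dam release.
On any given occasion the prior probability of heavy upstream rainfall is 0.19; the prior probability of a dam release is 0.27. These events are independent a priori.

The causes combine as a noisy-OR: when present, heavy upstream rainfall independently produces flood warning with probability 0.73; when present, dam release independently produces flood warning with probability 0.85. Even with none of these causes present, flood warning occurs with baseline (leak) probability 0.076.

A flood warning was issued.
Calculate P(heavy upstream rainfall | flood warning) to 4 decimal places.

P(heavy upstream rainfall | flood warning) ≈ 0.3968

Under noisy-OR, P(flood warning | causes) = 1 − (1−0.076)·∏(1−qᵢ) over the active causes.
P(flood warning) = 0.076*0.81*0.73 + 0.8614*0.81*0.27 + 0.75052*0.19*0.73 + 0.962578*0.19*0.27 = 0.044939 + 0.188388 + 0.104097 + 0.049380 = 0.386804
Of this, 0.153477 comes from 0.104097 + 0.049380 (the heavy upstream rainfall=true cases).
So P(heavy upstream rainfall | flood warning) = 0.153477/0.386804 ≈ 0.3968.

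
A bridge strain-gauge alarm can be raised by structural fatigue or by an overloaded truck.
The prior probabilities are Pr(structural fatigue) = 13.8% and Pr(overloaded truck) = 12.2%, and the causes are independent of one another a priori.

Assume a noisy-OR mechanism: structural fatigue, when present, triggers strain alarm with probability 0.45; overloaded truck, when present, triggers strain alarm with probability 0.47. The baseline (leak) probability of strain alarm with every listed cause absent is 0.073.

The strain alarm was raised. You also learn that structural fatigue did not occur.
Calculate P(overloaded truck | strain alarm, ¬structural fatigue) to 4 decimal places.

Under noisy-OR, P(strain alarm | causes) = 1 − (1−0.073)·∏(1−qᵢ) over the active causes.
Numerator (weight on configurations with overloaded truck): 0.50869×0.122 = 0.062060
The normalizing constant is 0.073×0.878 + 0.50869×0.122 = 0.126154
P(overloaded truck | strain alarm, ¬structural fatigue) = 0.062060/0.126154 ≈ 0.4919

P(overloaded truck | strain alarm, ¬structural fatigue) ≈ 0.4919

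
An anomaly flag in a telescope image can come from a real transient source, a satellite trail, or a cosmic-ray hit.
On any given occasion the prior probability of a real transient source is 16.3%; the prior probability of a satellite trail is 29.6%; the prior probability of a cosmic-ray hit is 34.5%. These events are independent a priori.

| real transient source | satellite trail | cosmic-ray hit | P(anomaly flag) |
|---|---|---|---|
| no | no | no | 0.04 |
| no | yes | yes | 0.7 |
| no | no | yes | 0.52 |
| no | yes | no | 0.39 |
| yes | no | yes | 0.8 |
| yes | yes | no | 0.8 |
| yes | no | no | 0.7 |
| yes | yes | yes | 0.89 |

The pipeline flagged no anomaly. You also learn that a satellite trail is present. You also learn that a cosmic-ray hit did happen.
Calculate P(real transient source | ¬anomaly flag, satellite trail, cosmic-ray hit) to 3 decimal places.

P(real transient source | ¬anomaly flag, satellite trail, cosmic-ray hit) ≈ 0.067

By total probability over both values of real transient source:
  P(¬anomaly flag | satellite trail, cosmic-ray hit) = 0.3×0.837 + 0.11×0.163
        = 0.251100 + 0.017930 = 0.269030
Keeping only the real transient source-present terms gives 0.017930, so
  P(real transient source | ¬anomaly flag, satellite trail, cosmic-ray hit) = 0.017930 / 0.269030 ≈ 0.067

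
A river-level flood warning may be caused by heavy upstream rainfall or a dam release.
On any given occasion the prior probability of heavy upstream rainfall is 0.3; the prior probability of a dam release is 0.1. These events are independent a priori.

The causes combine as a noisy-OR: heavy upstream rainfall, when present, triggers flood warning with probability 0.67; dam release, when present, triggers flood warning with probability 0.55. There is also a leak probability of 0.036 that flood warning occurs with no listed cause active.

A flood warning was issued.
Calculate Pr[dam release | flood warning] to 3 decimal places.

Pr[dam release | flood warning] ≈ 0.240

Under noisy-OR, P(flood warning | causes) = 1 − (1−0.036)·∏(1−qᵢ) over the active causes.
By total probability over the 4 (heavy upstream rainfall, dam release) configurations:
  P(flood warning) = 0.036*0.7*0.9 + 0.5662*0.7*0.1 + 0.68188*0.3*0.9 + 0.856846*0.3*0.1
        = 0.022680 + 0.039634 + 0.184108 + 0.025705 = 0.272127
The terms with dam release present sum to 0.065339, so
  P(dam release | flood warning) = 0.065339 / 0.272127 ≈ 0.240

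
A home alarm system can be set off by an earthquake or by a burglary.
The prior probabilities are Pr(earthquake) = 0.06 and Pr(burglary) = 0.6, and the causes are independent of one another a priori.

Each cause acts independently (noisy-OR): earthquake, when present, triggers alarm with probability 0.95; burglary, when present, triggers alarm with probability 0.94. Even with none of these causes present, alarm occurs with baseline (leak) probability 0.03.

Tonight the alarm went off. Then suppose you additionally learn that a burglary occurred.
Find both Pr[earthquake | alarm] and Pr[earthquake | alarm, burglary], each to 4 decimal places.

Pr[earthquake | alarm] ≈ 0.0977; Pr[earthquake | alarm, burglary] ≈ 0.0633

Under noisy-OR, P(alarm | causes) = 1 − (1−0.03)·∏(1−qᵢ) over the active causes.
P(alarm) = 0.03*0.94*0.4 + 0.9418*0.94*0.6 + 0.9515*0.06*0.4 + 0.99709*0.06*0.6 = 0.011280 + 0.531175 + 0.022836 + 0.035895 = 0.601186
Restricting to configurations with earthquake present: 0.022836 + 0.035895 = 0.058731.
Hence the posterior is 0.058731/0.601186 ≈ 0.0977.

With the extra evidence:
P(alarm | burglary) = 0.9418×0.94 + 0.99709×0.06 = 0.885292 + 0.059825 = 0.945117
The earthquake-present share is 0.99709×0.06 = 0.059825.
P(earthquake | alarm, burglary) = 0.059825 / 0.945117 ≈ 0.0633
— burglary explains away the evidence for earthquake.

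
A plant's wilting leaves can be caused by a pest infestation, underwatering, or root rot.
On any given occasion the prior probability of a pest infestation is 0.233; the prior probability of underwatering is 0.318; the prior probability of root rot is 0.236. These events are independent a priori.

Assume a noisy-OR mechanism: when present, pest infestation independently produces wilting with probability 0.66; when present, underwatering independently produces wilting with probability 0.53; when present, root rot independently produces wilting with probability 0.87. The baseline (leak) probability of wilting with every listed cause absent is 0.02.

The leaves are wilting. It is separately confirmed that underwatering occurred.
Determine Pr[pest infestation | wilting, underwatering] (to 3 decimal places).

Pr[pest infestation | wilting, underwatering] ≈ 0.296

Under noisy-OR, P(wilting | causes) = 1 − (1−0.02)·∏(1−qᵢ) over the active causes.
P(wilting | underwatering) = 0.5394·0.767·0.764 + 0.940122·0.767·0.236 + 0.843396·0.233·0.764 + 0.979641·0.233·0.236 = 0.316082 + 0.170173 + 0.150135 + 0.053868 = 0.690258
The pest infestation-present share is 0.150135 + 0.053868 = 0.204003.
Hence the posterior is 0.204003/0.690258 ≈ 0.296.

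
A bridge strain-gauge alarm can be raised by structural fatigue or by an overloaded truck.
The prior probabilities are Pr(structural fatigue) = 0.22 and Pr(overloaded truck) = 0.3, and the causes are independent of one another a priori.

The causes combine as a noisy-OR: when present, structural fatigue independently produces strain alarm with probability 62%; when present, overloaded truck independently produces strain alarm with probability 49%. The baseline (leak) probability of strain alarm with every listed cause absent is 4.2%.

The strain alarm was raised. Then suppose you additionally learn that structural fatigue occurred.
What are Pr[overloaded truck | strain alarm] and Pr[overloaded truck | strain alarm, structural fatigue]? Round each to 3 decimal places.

Under noisy-OR, P(strain alarm | causes) = 1 − (1−0.042)·∏(1−qᵢ) over the active causes.
Sum P(strain alarm|·) weighted by the priors over the 4 (structural fatigue, overloaded truck) configurations:
  P(strain alarm) = 0.042×0.78×0.7 + 0.51142×0.78×0.3 + 0.63596×0.22×0.7 + 0.81434×0.22×0.3
        = 0.022932 + 0.119672 + 0.097938 + 0.053746 = 0.294288
Keeping only the overloaded truck-present terms gives 0.173418, so
  P(overloaded truck | strain alarm) = 0.173418 / 0.294288 ≈ 0.589

Now also conditioning on structural fatigue=true:
P(strain alarm | structural fatigue) = 0.63596·0.7 + 0.81434·0.3 = 0.445172 + 0.244302 = 0.689474
Restricting to configurations with overloaded truck present: 0.81434·0.3 = 0.244302.
Hence the posterior is 0.244302/0.689474 ≈ 0.354.
This is intercausal reasoning (explaining away): once structural fatigue accounts for the strain alarm, overloaded truck becomes less likely.

Pr[overloaded truck | strain alarm] ≈ 0.589; Pr[overloaded truck | strain alarm, structural fatigue] ≈ 0.354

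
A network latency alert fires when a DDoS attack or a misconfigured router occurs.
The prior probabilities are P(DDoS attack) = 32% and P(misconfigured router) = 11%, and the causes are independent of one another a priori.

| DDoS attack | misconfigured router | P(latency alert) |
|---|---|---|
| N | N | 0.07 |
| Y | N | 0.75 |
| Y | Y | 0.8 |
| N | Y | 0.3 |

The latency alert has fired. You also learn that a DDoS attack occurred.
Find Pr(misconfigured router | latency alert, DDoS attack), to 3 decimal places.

Weight on misconfigured router=true, given the evidence: 0.8×0.11 = 0.088000
Normalizer over all consistent configurations: 0.75×0.89 + 0.8×0.11 = 0.755500
P(misconfigured router | latency alert, DDoS attack) = 0.088000/0.755500 ≈ 0.116

Pr(misconfigured router | latency alert, DDoS attack) ≈ 0.116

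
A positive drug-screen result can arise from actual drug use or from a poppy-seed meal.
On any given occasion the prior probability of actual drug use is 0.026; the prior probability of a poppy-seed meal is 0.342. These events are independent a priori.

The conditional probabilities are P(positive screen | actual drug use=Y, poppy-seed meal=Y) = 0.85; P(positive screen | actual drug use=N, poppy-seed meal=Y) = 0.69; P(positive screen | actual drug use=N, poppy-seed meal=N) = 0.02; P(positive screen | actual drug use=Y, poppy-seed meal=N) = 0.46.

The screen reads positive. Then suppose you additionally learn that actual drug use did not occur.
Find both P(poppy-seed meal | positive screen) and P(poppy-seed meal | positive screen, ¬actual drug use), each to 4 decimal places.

Numerator (weight on configurations with poppy-seed meal): 0.229845 + 0.007558 = 0.237403
Denominator P(positive screen): 0.02·0.974·0.658 + 0.69·0.974·0.342 + 0.46·0.026·0.658 + 0.85·0.026·0.342 = 0.258091
P(poppy-seed meal | positive screen) = 0.237403/0.258091 ≈ 0.9198

Now also conditioning on actual drug use≠true:
Weight on poppy-seed meal=true, given the evidence: 0.69×0.342 = 0.235980
Normalizer over all consistent configurations: 0.02×0.658 + 0.69×0.342 = 0.249140
Posterior = 0.235980 / 0.249140 ≈ 0.9472
Ruling out actual drug use raises the posterior on poppy-seed meal — the flip side of explaining away.

P(poppy-seed meal | positive screen) ≈ 0.9198; P(poppy-seed meal | positive screen, ¬actual drug use) ≈ 0.9472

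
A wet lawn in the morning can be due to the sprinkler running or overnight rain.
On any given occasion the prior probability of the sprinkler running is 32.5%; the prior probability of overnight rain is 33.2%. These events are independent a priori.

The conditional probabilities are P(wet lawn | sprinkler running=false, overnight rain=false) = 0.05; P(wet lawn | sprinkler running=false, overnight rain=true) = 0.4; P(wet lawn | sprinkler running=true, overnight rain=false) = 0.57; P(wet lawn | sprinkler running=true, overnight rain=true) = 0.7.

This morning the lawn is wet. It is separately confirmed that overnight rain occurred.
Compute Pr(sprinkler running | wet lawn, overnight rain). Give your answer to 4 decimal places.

Numerator (weight on configurations with sprinkler running): 0.7*0.325 = 0.227500
Normalizer over all consistent configurations: 0.4*0.675 + 0.7*0.325 = 0.497500
P(sprinkler running | wet lawn, overnight rain) = 0.227500/0.497500 ≈ 0.4573

Pr(sprinkler running | wet lawn, overnight rain) ≈ 0.4573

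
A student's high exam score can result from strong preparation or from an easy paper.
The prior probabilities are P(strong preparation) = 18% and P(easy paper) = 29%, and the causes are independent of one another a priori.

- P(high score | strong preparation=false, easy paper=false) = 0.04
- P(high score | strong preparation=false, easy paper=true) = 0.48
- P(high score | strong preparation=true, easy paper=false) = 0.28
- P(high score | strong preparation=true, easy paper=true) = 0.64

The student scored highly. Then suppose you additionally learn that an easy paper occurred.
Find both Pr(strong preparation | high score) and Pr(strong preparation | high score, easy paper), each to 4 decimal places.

Pr(strong preparation | high score) ≈ 0.3349; Pr(strong preparation | high score, easy paper) ≈ 0.2264

By total probability over the 4 (strong preparation, easy paper) configurations:
  P(high score) = 0.04·0.82·0.71 + 0.48·0.82·0.29 + 0.28·0.18·0.71 + 0.64·0.18·0.29
        = 0.023288 + 0.114144 + 0.035784 + 0.033408 = 0.206624
The terms with strong preparation present sum to 0.069192, so
  P(strong preparation | high score) = 0.069192 / 0.206624 ≈ 0.3349

Now condition on the additional information:
P(high score | easy paper) = 0.48×0.82 + 0.64×0.18 = 0.393600 + 0.115200 = 0.508800
The strong preparation-present share is 0.64×0.18 = 0.115200.
Hence the posterior is 0.115200/0.508800 ≈ 0.2264.
— easy paper explains away the evidence for strong preparation.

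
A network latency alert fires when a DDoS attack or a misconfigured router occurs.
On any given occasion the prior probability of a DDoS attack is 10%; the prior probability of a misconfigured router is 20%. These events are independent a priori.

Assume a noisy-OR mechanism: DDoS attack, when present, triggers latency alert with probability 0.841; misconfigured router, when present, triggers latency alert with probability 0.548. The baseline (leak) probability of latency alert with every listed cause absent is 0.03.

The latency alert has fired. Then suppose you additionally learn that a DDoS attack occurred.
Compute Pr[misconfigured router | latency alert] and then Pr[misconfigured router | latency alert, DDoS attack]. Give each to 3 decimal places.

Pr[misconfigured router | latency alert] ≈ 0.573; Pr[misconfigured router | latency alert, DDoS attack] ≈ 0.216

Under noisy-OR, P(latency alert | causes) = 1 − (1−0.03)·∏(1−qᵢ) over the active causes.
Sum P(latency alert|·) weighted by the priors over the 4 (DDoS attack, misconfigured router) configurations:
  P(latency alert) = 0.03·0.9·0.8 + 0.56156·0.9·0.2 + 0.84577·0.1·0.8 + 0.930288·0.1·0.2
        = 0.021600 + 0.101081 + 0.067662 + 0.018606 = 0.208949
Configurations with misconfigured router contribute 0.119687, so
  P(misconfigured router | latency alert) = 0.119687 / 0.208949 ≈ 0.573

With the extra evidence:
P(latency alert | DDoS attack) = 0.84577*0.8 + 0.930288*0.2 = 0.676616 + 0.186058 = 0.862674
The misconfigured router-present share is 0.930288*0.2 = 0.186058.
P(misconfigured router | latency alert, DDoS attack) = 0.186058 / 0.862674 ≈ 0.216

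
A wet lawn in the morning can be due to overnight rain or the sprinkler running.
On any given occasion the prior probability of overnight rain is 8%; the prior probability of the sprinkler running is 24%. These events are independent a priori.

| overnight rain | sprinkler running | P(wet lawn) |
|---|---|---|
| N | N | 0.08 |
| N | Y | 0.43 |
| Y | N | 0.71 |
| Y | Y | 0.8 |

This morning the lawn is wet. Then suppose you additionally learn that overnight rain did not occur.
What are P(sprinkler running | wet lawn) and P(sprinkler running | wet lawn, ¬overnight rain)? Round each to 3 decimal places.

P(sprinkler running | wet lawn) ≈ 0.527; P(sprinkler running | wet lawn, ¬overnight rain) ≈ 0.629

By total probability over the 4 (overnight rain, sprinkler running) configurations:
  P(wet lawn) = 0.08·0.92·0.76 + 0.43·0.92·0.24 + 0.71·0.08·0.76 + 0.8·0.08·0.24
        = 0.055936 + 0.094944 + 0.043168 + 0.015360 = 0.209408
Configurations with sprinkler running contribute 0.110304, so
  P(sprinkler running | wet lawn) = 0.110304 / 0.209408 ≈ 0.527

With the extra evidence:
For the numerator, keep only sprinkler running=true terms: 0.43×0.24 = 0.103200
Denominator P(wet lawn | ¬overnight rain): 0.08×0.76 + 0.43×0.24 = 0.164000
Posterior = 0.103200 / 0.164000 ≈ 0.629
Ruling out overnight rain raises the posterior on sprinkler running — the flip side of explaining away.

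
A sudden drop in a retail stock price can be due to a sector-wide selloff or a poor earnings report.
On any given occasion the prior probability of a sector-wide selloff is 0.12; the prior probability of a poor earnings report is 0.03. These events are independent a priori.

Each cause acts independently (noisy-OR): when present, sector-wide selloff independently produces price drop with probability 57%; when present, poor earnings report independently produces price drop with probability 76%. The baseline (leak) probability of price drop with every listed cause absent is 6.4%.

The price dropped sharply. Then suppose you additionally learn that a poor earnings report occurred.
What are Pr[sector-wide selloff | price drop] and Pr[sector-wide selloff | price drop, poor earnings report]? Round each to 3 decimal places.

Pr[sector-wide selloff | price drop] ≈ 0.492; Pr[sector-wide selloff | price drop, poor earnings report] ≈ 0.137

Under noisy-OR, P(price drop | causes) = 1 − (1−0.064)·∏(1−qᵢ) over the active causes.
P(price drop) = 0.064*0.88*0.97 + 0.77536*0.88*0.03 + 0.59752*0.12*0.97 + 0.903405*0.12*0.03 = 0.054630 + 0.020470 + 0.069551 + 0.003252 = 0.147903
Restricting to configurations with sector-wide selloff present: 0.069551 + 0.003252 = 0.072803.
Hence the posterior is 0.072803/0.147903 ≈ 0.492.

With the extra evidence:
P(price drop | poor earnings report) = 0.77536*0.88 + 0.903405*0.12 = 0.682317 + 0.108409 = 0.790726
Restricting to configurations with sector-wide selloff present: 0.903405*0.12 = 0.108409.
Hence the posterior is 0.108409/0.790726 ≈ 0.137.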